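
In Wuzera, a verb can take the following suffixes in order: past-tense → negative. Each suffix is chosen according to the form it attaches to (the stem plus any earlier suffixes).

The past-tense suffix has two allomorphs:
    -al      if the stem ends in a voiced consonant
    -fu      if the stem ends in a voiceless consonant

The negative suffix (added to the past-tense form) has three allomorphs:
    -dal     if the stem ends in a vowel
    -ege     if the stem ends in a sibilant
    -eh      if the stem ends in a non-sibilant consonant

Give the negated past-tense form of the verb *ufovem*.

*ufovem* — final consonant /m/ (voiced) → -al → *ufovemal*.
The past-tense form *ufovemal*: final sound = /l/, a non-sibilant consonant → -eh → *ufovemaleh*.

ufovemaleh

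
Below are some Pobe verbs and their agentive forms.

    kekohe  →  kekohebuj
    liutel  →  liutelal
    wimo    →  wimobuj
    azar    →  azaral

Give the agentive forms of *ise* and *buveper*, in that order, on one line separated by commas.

isebuj, buveperal

The alternation tracks the final sound of the stem — -al when the stem ends in a consonant (*liutel*, *azar*); -buj when the stem ends in a vowel (*kekohe*, *wimo*).
Since the final sound of *ise* is /e/ (a vowel), it takes -buj, giving *isebuj*.
*buveper*: final sound = /r/, a consonant → -al → *buveperal*.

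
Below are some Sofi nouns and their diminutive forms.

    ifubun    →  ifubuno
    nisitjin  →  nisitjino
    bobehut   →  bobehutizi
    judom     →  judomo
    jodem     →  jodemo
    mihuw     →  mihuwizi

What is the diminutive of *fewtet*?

The suffix is conditioned by the final consonant: -o when the stem ends in a nasal (*ifubun*, *nisitjin*, *judom*, *jodem*); -izi when the stem ends in a non-nasal consonant (*bobehut*, *mihuw*).
*fewtet* — final consonant /t/ (non-nasal) → -izi → *fewtetizi*.

fewtetizi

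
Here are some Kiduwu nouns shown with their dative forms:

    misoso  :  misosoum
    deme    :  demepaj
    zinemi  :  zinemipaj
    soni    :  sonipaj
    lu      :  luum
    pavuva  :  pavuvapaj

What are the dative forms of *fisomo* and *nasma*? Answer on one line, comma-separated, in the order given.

fisomoum, nasmapaj

The alternation tracks the last vowel of the stem — -um when the last vowel of the stem is a rounded vowel (*misoso*, *lu*); -paj when the last vowel of the stem is an unrounded vowel (*deme*, *zinemi*, *soni*, *pavuva*).
*fisomo*: last vowel = /o/, a rounded vowel → -um → *fisomoum*.
*nasma* — last vowel /a/ (an unrounded vowel) → -paj → *nasmapaj*.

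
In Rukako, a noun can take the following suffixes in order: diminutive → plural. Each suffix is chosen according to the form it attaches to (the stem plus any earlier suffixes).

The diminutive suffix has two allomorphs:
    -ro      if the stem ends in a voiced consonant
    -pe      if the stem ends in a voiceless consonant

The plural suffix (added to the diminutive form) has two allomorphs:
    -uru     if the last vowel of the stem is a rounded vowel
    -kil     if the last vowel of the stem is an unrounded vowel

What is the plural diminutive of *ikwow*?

ikwowrouru

*ikwow*: final consonant = /w/, voiced → -ro → *ikwowro*.
The diminutive form *ikwowro*: last vowel = /o/, a rounded vowel → -uru → *ikwowrouru*.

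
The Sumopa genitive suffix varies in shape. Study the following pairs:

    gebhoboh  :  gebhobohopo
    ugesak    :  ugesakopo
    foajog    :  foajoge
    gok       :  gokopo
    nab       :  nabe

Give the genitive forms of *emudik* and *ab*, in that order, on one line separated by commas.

Looking at the final consonant of each stem: -opo when the stem ends in a voiceless consonant (*gebhoboh*, *ugesak*, *gok*); -e when the stem ends in a voiced consonant (*foajog*, *nab*).
*emudik* — final consonant /k/ (voiceless) → -opo → *emudikopo*.
*ab* — final consonant /b/ (voiced) → -e → *abe*.

emudikopo, abe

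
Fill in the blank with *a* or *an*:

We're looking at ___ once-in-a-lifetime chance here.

a

The indefinite article is chosen by the initial *sound* of the following word, not its spelling.
*once-in-a-lifetime* begins with the sound /wʌ/ (*once* pronounced with initial /w/) — a consonant sound.
So the article is *a*: We're looking at a once-in-a-lifetime chance here.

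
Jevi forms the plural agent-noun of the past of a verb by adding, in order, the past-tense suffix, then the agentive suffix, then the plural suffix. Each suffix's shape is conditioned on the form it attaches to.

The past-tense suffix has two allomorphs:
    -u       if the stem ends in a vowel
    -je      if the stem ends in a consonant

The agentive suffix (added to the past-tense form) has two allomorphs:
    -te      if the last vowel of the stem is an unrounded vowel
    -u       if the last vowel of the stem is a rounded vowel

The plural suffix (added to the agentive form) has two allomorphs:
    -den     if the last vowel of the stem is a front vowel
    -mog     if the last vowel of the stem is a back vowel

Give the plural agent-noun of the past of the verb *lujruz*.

Since the final sound of *lujruz* is /z/ (a consonant), it takes -je, giving *lujruzje*.
The past-tense form *lujruzje* — last vowel /e/ (an unrounded vowel) → -te → *lujruzjete*.
The agentive form *lujruzjete*: last vowel = /e/, a front vowel → -den → *lujruzjeteden*.

lujruzjeteden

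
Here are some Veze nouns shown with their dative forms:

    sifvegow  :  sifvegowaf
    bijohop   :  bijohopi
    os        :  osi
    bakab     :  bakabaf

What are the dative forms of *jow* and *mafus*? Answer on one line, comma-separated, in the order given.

The alternation tracks the final consonant of the stem — -i when the stem ends in a voiceless consonant (*bijohop*, *os*); -af when the stem ends in a voiced consonant (*sifvegow*, *bakab*).
*jow*: final consonant = /w/, voiced → -af → *jowaf*.
*mafus*: final consonant = /s/, voiceless → -i → *mafusi*.

jowaf, mafusi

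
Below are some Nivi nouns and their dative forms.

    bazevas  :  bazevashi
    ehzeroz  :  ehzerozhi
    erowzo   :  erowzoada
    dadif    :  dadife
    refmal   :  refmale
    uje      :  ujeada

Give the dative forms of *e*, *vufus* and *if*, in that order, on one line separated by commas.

eada, vufushi, ife

The alternation tracks the final sound of the stem — -hi when the stem ends in a sibilant (*bazevas*, *ehzeroz*); -e when the stem ends in a non-sibilant consonant (*dadif*, *refmal*); -ada when the stem ends in a vowel (*erowzo*, *uje*).
*e* — final sound /e/ (a vowel) → -ada → *eada*.
The final sound of *vufus* is /s/, which is a sibilant, so the suffix is -hi, giving *vufushi*.
*if* — final sound /f/ (a non-sibilant consonant) → -e → *ife*.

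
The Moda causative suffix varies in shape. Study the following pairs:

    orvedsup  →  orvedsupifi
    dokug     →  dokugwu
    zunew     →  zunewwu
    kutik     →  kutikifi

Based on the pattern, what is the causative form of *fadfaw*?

The pattern is voicing of the final consonant: -ifi when the stem ends in a voiceless consonant (*orvedsup*, *kutik*); -wu when the stem ends in a voiced consonant (*dokug*, *zunew*).
The final consonant of *fadfaw* is /w/, which is voiced, so the suffix is -wu, giving *fadfawwu*.

fadfawwu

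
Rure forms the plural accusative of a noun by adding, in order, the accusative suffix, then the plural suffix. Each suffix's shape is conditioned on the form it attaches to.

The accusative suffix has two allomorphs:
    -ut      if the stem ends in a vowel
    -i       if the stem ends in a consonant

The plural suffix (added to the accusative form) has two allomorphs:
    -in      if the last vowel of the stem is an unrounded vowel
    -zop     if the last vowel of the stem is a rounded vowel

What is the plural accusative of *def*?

defiin

*def* — final sound /f/ (a consonant) → -i → *defi*.
The last vowel of the accusative form *defi* is /i/, which is an unrounded vowel, so the plural suffix is -in, giving *defiin*.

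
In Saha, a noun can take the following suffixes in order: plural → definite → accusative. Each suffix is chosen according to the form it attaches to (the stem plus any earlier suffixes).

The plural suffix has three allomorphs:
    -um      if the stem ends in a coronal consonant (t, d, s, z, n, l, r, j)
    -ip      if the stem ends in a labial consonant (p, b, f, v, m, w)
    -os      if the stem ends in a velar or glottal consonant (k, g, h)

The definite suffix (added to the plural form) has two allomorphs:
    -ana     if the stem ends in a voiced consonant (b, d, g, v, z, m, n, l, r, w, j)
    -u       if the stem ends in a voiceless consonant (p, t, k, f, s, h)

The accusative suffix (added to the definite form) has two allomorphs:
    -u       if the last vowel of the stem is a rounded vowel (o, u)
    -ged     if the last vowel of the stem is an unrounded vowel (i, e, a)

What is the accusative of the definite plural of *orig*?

origosuu

*orig*: final consonant = /g/, velar/glottal → -os → *origos*.
The final consonant of the plural form *origos* is /s/, which is voiceless, so the definite suffix is -u, giving *origosu*.
The definite form *origosu*: last vowel = /u/, a rounded vowel → -u → *origosuu*.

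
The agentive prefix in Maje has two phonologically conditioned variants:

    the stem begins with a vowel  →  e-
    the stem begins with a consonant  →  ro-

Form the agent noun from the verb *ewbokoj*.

The first sound of *ewbokoj* is /e/, which is a vowel, so the prefix is e-, giving *eewbokoj*.

eewbokoj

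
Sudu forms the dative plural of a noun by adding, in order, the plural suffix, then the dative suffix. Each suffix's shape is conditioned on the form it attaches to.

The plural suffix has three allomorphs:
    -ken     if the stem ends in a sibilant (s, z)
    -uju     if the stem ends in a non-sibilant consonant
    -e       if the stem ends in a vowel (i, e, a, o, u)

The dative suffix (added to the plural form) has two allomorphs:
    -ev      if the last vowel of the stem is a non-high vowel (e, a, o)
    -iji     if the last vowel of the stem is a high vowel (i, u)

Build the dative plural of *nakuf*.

nakufujuiji

*nakuf*: final sound = /f/, a non-sibilant consonant → -uju → *nakufuju*.
The plural form *nakufuju* — last vowel /u/ (a high vowel) → -iji → *nakufujuiji*.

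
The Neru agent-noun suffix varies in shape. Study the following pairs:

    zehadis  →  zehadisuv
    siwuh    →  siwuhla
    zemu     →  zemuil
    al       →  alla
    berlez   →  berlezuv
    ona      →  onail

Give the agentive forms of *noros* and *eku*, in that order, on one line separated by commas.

norosuv, ekuil

The alternation tracks the final sound of the stem — -uv when the stem ends in a sibilant (*zehadis*, *berlez*); -la when the stem ends in a non-sibilant consonant (*siwuh*, *al*); -il when the stem ends in a vowel (*zemu*, *ona*).
Since the final sound of *noros* is /s/ (a sibilant), it takes -uv, giving *norosuv*.
The final sound of *eku* is /u/, which is a vowel, so the suffix is -il, giving *ekuil*.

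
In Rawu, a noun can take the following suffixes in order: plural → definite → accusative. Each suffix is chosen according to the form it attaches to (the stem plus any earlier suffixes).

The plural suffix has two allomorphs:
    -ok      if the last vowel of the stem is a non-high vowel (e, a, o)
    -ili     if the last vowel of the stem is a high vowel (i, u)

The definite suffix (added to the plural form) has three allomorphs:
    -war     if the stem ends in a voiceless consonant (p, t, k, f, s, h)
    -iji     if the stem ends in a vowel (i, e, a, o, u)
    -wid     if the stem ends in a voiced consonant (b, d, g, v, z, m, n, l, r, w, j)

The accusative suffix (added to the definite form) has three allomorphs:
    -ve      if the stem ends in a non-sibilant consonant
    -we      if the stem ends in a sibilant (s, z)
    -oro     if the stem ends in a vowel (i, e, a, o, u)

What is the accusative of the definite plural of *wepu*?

Since the last vowel of *wepu* is /u/ (a high vowel), it takes -ili, giving *wepuili*.
The plural form *wepuili* — final sound /i/ (a vowel) → -iji → *wepuiliiji*.
The definite form *wepuiliiji*: final sound = /i/, a vowel → -oro → *wepuiliijioro*.

wepuiliijioro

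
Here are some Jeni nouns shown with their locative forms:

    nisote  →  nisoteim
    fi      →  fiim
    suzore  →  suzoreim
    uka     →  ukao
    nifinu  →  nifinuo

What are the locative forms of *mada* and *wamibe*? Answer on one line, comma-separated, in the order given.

madao, wamibeim

The pattern is front/back vowel harmony: -im when the last vowel of the stem is a front vowel (*nisote*, *fi*, *suzore*); -o when the last vowel of the stem is a back vowel (*uka*, *nifinu*).
*mada*: last vowel = /a/, a back vowel → -o → *madao*.
*wamibe*: last vowel = /e/, a front vowel → -im → *wamibeim*.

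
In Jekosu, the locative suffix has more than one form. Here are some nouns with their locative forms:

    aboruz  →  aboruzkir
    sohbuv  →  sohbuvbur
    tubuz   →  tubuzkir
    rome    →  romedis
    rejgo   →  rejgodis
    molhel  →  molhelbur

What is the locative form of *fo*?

The alternation tracks the final sound of the stem — -kir when the stem ends in a sibilant (*aboruz*, *tubuz*); -bur when the stem ends in a non-sibilant consonant (*sohbuv*, *molhel*); -dis when the stem ends in a vowel (*rome*, *rejgo*).
Since the final sound of *fo* is /o/ (a vowel), it takes -dis, giving *fodis*.

fodis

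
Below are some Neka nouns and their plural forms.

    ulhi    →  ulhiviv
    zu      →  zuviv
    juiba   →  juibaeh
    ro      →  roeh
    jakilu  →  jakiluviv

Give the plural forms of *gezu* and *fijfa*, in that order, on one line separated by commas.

gezuviv, fijfaeh

The alternation tracks the last vowel of the stem — -viv when the last vowel of the stem is a high vowel (*ulhi*, *zu*, *jakilu*); -eh when the last vowel of the stem is a non-high vowel (*juiba*, *ro*).
*gezu*: last vowel = /u/, a high vowel → -viv → *gezuviv*.
Since the last vowel of *fijfa* is /a/ (a non-high vowel), it takes -eh, giving *fijfaeh*.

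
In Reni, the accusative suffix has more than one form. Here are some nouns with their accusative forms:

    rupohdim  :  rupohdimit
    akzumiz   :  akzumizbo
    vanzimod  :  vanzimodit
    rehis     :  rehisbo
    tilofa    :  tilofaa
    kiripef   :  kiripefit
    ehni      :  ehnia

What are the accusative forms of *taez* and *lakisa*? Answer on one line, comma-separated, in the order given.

Looking at the final sound of each stem: -bo when the stem ends in a sibilant (*akzumiz*, *rehis*); -it when the stem ends in a non-sibilant consonant (*rupohdim*, *vanzimod*, *kiripef*); -a when the stem ends in a vowel (*tilofa*, *ehni*).
*taez* — final sound /z/ (a sibilant) → -bo → *taezbo*.
*lakisa* — final sound /a/ (a vowel) → -a → *lakisaa*.

taezbo, lakisaa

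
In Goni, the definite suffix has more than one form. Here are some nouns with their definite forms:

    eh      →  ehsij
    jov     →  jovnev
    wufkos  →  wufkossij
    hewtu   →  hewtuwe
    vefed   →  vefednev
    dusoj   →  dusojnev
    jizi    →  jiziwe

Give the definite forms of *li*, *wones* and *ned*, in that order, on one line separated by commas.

liwe, wonessij, nednev

The alternation tracks the final sound of the stem — -sij when the stem ends in a voiceless consonant (*eh*, *wufkos*); -nev when the stem ends in a voiced consonant (*jov*, *vefed*, *dusoj*); -we when the stem ends in a vowel (*hewtu*, *jizi*).
The final sound of *li* is /i/, which is a vowel, so the suffix is -we, giving *liwe*.
*wones*: final sound = /s/, a voiceless consonant → -sij → *wonessij*.
Since the final sound of *ned* is /d/ (a voiced consonant), it takes -nev, giving *nednev*.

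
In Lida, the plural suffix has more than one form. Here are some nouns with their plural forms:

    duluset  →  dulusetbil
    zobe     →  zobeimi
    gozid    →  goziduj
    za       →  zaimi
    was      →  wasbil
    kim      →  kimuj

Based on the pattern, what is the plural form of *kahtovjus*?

kahtovjusbil

The suffix is conditioned by the final sound: -bil when the stem ends in a voiceless consonant (*duluset*, *was*); -uj when the stem ends in a voiced consonant (*gozid*, *kim*); -imi when the stem ends in a vowel (*zobe*, *za*).
Since the final sound of *kahtovjus* is /s/ (a voiceless consonant), it takes -bil, giving *kahtovjusbil*.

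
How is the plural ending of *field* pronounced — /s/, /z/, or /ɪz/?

The stem *field* ends in a voiced non-sibilant sound.
The plural suffix surfaces as /ɪz/ after sibilants, /s/ after other voiceless consonants, and /z/ after other voiced sounds.
So the plural -s on *field* is pronounced /z/.

/z/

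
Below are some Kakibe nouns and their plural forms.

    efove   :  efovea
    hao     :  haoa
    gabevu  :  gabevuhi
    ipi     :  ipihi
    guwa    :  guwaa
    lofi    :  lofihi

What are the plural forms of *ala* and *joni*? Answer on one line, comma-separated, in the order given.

The suffix is conditioned by the last vowel: -hi when the last vowel of the stem is a high vowel (*gabevu*, *ipi*, *lofi*); -a when the last vowel of the stem is a non-high vowel (*efove*, *hao*, *guwa*).
The last vowel of *ala* is /a/, which is a non-high vowel, so the suffix is -a, giving *alaa*.
Since the last vowel of *joni* is /i/ (a high vowel), it takes -hi, giving *jonihi*.

alaa, jonihi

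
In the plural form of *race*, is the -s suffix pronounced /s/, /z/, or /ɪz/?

/ɪz/

The stem *race* ends in a sibilant (/s, z, ʃ, ʒ, tʃ, dʒ/).
The plural suffix surfaces as /ɪz/ after sibilants, /s/ after other voiceless consonants, and /z/ after other voiced sounds.
So the plural -s on *race* is pronounced /ɪz/.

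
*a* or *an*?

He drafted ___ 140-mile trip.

The indefinite article is chosen by the initial *sound* of the following word, not its spelling.
The number *140* is spoken "one hundred …", beginning with /wʌn/ — a consonant sound.
So the article is *a*: He drafted a 140-mile trip.

a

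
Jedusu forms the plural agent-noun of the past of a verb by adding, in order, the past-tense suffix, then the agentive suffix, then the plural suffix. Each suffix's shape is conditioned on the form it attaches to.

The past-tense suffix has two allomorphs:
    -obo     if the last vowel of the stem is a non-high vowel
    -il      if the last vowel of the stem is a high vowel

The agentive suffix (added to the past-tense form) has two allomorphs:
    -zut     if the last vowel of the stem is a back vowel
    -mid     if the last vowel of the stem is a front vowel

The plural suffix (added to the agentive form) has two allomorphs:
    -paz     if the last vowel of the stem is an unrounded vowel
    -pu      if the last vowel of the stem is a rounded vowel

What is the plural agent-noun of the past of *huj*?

hujilmidpaz

Since the last vowel of *huj* is /u/ (a high vowel), it takes -il, giving *hujil*.
The past-tense form *hujil* — last vowel /i/ (a front vowel) → -mid → *hujilmid*.
The last vowel of the agentive form *hujilmid* is /i/, which is an unrounded vowel, so the plural suffix is -paz, giving *hujilmidpaz*.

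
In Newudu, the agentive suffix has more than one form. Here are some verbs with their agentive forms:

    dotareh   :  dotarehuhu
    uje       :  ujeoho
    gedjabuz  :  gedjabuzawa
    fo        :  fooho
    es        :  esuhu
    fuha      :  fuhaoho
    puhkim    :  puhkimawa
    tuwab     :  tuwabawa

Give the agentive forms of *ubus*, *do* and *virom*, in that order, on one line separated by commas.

The pattern is voicing of the final sound: -uhu when the stem ends in a voiceless consonant (*dotareh*, *es*); -awa when the stem ends in a voiced consonant (*gedjabuz*, *puhkim*, *tuwab*); -oho when the stem ends in a vowel (*uje*, *fo*, *fuha*).
*ubus* — final sound /s/ (a voiceless consonant) → -uhu → *ubusuhu*.
*do* — final sound /o/ (a vowel) → -oho → *dooho*.
*virom* — final sound /m/ (a voiced consonant) → -awa → *viromawa*.

ubusuhu, dooho, viromawa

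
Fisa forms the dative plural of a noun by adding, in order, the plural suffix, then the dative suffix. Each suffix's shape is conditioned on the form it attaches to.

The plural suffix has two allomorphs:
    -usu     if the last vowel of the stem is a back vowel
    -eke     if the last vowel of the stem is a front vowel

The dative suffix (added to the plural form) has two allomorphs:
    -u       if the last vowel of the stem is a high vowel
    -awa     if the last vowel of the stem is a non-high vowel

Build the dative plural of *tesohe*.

Since the last vowel of *tesohe* is /e/ (a front vowel), it takes -eke, giving *tesoheeke*.
Since the last vowel of the plural form *tesoheeke* is /e/ (a non-high vowel), it takes -awa, giving *tesoheekeawa*.

tesoheekeawa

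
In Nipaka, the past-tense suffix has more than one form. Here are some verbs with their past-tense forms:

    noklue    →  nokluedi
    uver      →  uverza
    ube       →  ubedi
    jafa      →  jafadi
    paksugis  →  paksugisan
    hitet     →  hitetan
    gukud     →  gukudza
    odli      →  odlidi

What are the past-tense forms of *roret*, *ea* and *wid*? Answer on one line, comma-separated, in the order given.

The pattern is voicing of the final sound: -an when the stem ends in a voiceless consonant (*paksugis*, *hitet*); -za when the stem ends in a voiced consonant (*uver*, *gukud*); -di when the stem ends in a vowel (*noklue*, *ube*, *jafa*, *odli*).
*roret* — final sound /t/ (a voiceless consonant) → -an → *roretan*.
*ea* — final sound /a/ (a vowel) → -di → *eadi*.
The final sound of *wid* is /d/, which is a voiced consonant, so the suffix is -za, giving *widza*.

roretan, eadi, widza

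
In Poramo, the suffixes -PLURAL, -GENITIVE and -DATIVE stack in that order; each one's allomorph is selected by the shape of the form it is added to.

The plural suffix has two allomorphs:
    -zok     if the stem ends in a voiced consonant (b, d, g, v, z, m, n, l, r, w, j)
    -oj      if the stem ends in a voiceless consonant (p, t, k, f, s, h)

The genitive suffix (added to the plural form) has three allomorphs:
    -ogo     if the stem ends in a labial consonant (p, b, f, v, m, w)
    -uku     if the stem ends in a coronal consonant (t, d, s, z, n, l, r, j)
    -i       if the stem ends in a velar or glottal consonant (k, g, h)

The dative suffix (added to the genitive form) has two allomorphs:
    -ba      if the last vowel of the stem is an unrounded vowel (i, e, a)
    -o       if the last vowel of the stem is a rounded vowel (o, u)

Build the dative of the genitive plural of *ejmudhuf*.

ejmudhufojukuo

*ejmudhuf* — final consonant /f/ (voiceless) → -oj → *ejmudhufoj*.
The plural form *ejmudhufoj*: final consonant = /j/, coronal → -uku → *ejmudhufojuku*.
Since the last vowel of the genitive form *ejmudhufojuku* is /u/ (a rounded vowel), it takes -o, giving *ejmudhufojukuo*.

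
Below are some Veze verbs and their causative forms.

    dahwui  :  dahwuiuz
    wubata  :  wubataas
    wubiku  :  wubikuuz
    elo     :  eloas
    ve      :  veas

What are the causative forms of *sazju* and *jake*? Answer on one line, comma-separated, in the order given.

The pattern is height harmony: -uz when the last vowel of the stem is a high vowel (*dahwui*, *wubiku*); -as when the last vowel of the stem is a non-high vowel (*wubata*, *elo*, *ve*).
Since the last vowel of *sazju* is /u/ (a high vowel), it takes -uz, giving *sazjuuz*.
The last vowel of *jake* is /e/, which is a non-high vowel, so the suffix is -as, giving *jakeas*.

sazjuuz, jakeas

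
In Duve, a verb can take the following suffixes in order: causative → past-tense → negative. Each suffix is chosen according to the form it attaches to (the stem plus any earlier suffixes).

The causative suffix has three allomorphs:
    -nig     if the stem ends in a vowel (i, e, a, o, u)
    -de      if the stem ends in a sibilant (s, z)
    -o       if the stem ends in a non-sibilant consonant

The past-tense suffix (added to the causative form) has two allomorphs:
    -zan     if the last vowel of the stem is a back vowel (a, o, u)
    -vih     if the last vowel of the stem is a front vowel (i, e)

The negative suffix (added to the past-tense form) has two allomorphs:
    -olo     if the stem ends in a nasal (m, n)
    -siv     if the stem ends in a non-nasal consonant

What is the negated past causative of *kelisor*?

*kelisor* — final sound /r/ (a non-sibilant consonant) → -o → *kelisoro*.
The causative form *kelisoro*: last vowel = /o/, a back vowel → -zan → *kelisorozan*.
Since the final consonant of the past-tense form *kelisorozan* is /n/ (a nasal), it takes -olo, giving *kelisorozanolo*.

kelisorozanolo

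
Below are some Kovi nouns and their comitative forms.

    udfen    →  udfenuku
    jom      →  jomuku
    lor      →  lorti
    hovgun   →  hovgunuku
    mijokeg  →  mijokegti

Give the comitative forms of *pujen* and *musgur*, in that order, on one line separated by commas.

The alternation tracks the final consonant of the stem — -uku when the stem ends in a nasal (*udfen*, *jom*, *hovgun*); -ti when the stem ends in a non-nasal consonant (*lor*, *mijokeg*).
*pujen*: final consonant = /n/, a nasal → -uku → *pujenuku*.
The final consonant of *musgur* is /r/, which is non-nasal, so the suffix is -ti, giving *musgurti*.

pujenuku, musgurti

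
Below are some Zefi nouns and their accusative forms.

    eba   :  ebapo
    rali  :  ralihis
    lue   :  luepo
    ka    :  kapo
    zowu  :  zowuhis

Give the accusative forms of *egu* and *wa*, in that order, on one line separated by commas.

eguhis, wapo

The suffix is conditioned by the last vowel: -his when the last vowel of the stem is a high vowel (*rali*, *zowu*); -po when the last vowel of the stem is a non-high vowel (*eba*, *lue*, *ka*).
*egu* — last vowel /u/ (a high vowel) → -his → *eguhis*.
*wa* — last vowel /a/ (a non-high vowel) → -po → *wapo*.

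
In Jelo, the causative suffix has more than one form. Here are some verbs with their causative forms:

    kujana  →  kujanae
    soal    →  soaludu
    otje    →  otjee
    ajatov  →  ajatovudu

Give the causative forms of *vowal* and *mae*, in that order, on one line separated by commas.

vowaludu, maee

The pattern is consonant vs. vowel: -udu when the stem ends in a consonant (*soal*, *ajatov*); -e when the stem ends in a vowel (*kujana*, *otje*).
*vowal*: final sound = /l/, a consonant → -udu → *vowaludu*.
The final sound of *mae* is /e/, which is a vowel, so the suffix is -e, giving *maee*.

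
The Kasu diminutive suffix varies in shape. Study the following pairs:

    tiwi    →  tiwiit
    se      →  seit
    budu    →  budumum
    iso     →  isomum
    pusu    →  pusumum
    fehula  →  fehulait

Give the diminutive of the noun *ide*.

Looking at the last vowel of each stem: -mum when the last vowel of the stem is a rounded vowel (*budu*, *iso*, *pusu*); -it when the last vowel of the stem is an unrounded vowel (*tiwi*, *se*, *fehula*).
*ide*: last vowel = /e/, an unrounded vowel → -it → *ideit*.

ideit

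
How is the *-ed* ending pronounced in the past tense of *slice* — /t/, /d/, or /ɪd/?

The stem *slice* ends in a voiceless consonant other than /t/.
The -ed suffix is realized as /ɪd/ after /t, d/; as /t/ after other voiceless consonants; and as /d/ after other voiced sounds.
So -ed on *slice* is pronounced /t/.

/t/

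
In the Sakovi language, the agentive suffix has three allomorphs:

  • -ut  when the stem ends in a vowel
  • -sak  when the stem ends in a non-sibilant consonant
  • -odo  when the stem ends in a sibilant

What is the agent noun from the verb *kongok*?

*kongok* — final sound /k/ (a non-sibilant consonant) → -sak → *kongoksak*.

kongoksak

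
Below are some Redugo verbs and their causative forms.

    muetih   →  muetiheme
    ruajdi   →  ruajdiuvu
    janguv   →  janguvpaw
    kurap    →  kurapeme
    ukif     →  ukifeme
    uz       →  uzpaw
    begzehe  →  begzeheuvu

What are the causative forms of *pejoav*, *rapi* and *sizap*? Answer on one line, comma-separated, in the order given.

The pattern is voicing of the final sound: -eme when the stem ends in a voiceless consonant (*muetih*, *kurap*, *ukif*); -paw when the stem ends in a voiced consonant (*janguv*, *uz*); -uvu when the stem ends in a vowel (*ruajdi*, *begzehe*).
Since the final sound of *pejoav* is /v/ (a voiced consonant), it takes -paw, giving *pejoavpaw*.
*rapi*: final sound = /i/, a vowel → -uvu → *rapiuvu*.
The final sound of *sizap* is /p/, which is a voiceless consonant, so the suffix is -eme, giving *sizapeme*.

pejoavpaw, rapiuvu, sizapeme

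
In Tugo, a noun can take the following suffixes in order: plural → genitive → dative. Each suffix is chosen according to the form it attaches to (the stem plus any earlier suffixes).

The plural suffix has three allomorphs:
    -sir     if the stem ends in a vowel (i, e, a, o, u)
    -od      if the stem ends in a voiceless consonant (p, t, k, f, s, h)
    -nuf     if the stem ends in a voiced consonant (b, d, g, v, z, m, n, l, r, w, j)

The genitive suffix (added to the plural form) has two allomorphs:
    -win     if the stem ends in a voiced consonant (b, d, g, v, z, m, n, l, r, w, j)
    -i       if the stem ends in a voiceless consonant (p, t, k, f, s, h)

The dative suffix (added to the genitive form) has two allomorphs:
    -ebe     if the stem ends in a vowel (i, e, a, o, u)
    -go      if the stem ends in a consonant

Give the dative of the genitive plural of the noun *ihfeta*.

*ihfeta* — final sound /a/ (a vowel) → -sir → *ihfetasir*.
The plural form *ihfetasir*: final consonant = /r/, voiced → -win → *ihfetasirwin*.
The genitive form *ihfetasirwin*: final sound = /n/, a consonant → -go → *ihfetasirwingo*.

ihfetasirwingo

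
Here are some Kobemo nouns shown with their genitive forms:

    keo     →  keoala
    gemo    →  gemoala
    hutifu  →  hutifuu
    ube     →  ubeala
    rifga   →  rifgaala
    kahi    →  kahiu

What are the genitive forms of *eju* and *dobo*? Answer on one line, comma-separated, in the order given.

ejuu, doboala

The pattern is height harmony: -u when the last vowel of the stem is a high vowel (*hutifu*, *kahi*); -ala when the last vowel of the stem is a non-high vowel (*keo*, *gemo*, *ube*, *rifga*).
*eju*: last vowel = /u/, a high vowel → -u → *ejuu*.
*dobo* — last vowel /o/ (a non-high vowel) → -ala → *doboala*.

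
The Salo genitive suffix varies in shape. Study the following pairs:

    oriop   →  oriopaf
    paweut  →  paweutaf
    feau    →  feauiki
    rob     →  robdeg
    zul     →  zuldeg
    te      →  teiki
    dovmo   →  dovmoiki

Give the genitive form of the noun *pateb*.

The pattern is voicing of the final sound: -af when the stem ends in a voiceless consonant (*oriop*, *paweut*); -deg when the stem ends in a voiced consonant (*rob*, *zul*); -iki when the stem ends in a vowel (*feau*, *te*, *dovmo*).
The final sound of *pateb* is /b/, which is a voiced consonant, so the suffix is -deg, giving *patebdeg*.

patebdeg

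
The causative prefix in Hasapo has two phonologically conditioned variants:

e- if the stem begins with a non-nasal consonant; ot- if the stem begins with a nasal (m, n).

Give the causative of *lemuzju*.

*lemuzju*: first consonant = /l/, non-nasal → e- → *elemuzju*.

elemuzju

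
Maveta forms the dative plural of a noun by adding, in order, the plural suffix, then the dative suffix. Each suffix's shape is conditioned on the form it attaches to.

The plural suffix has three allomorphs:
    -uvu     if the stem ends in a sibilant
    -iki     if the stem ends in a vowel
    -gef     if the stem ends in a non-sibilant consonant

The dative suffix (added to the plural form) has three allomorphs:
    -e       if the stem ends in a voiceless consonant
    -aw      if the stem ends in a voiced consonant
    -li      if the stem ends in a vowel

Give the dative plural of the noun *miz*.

Since the final sound of *miz* is /z/ (a sibilant), it takes -uvu, giving *mizuvu*.
The plural form *mizuvu*: final sound = /u/, a vowel → -li → *mizuvuli*.

mizuvuli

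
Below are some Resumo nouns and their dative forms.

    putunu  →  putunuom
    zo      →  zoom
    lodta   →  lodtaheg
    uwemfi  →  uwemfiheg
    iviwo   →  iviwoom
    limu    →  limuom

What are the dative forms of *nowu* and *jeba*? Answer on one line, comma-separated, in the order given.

The suffix is conditioned by the last vowel: -om when the last vowel of the stem is a rounded vowel (*putunu*, *zo*, *iviwo*, *limu*); -heg when the last vowel of the stem is an unrounded vowel (*lodta*, *uwemfi*).
Since the last vowel of *nowu* is /u/ (a rounded vowel), it takes -om, giving *nowuom*.
The last vowel of *jeba* is /a/, which is an unrounded vowel, so the suffix is -heg, giving *jebaheg*.

nowuom, jebaheg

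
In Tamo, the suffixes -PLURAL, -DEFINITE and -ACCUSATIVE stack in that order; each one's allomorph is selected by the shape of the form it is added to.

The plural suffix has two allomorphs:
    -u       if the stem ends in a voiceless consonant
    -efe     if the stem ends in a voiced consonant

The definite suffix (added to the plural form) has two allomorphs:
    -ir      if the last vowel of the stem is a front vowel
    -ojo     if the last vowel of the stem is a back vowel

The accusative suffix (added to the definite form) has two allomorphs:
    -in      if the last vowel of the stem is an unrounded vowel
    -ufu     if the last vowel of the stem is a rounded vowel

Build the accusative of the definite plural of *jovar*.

jovarefeirin

*jovar* — final consonant /r/ (voiced) → -efe → *jovarefe*.
The last vowel of the plural form *jovarefe* is /e/, which is a front vowel, so the definite suffix is -ir, giving *jovarefeir*.
The last vowel of the definite form *jovarefeir* is /i/, which is an unrounded vowel, so the accusative suffix is -in, giving *jovarefeirin*.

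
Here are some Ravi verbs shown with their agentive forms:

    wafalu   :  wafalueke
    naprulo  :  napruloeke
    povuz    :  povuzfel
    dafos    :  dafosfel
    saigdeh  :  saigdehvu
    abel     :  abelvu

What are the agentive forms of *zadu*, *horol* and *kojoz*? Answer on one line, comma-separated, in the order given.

The pattern is sibilance of the final sound: -fel when the stem ends in a sibilant (*povuz*, *dafos*); -vu when the stem ends in a non-sibilant consonant (*saigdeh*, *abel*); -eke when the stem ends in a vowel (*wafalu*, *naprulo*).
*zadu*: final sound = /u/, a vowel → -eke → *zadueke*.
*horol*: final sound = /l/, a non-sibilant consonant → -vu → *horolvu*.
*kojoz*: final sound = /z/, a sibilant → -fel → *kojozfel*.

zadueke, horolvu, kojozfel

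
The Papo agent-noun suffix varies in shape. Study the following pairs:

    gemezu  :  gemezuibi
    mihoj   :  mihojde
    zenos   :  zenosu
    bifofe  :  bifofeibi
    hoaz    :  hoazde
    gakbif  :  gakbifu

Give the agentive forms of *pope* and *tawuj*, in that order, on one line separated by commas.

The pattern is voicing of the final sound: -u when the stem ends in a voiceless consonant (*zenos*, *gakbif*); -de when the stem ends in a voiced consonant (*mihoj*, *hoaz*); -ibi when the stem ends in a vowel (*gemezu*, *bifofe*).
*pope*: final sound = /e/, a vowel → -ibi → *popeibi*.
Since the final sound of *tawuj* is /j/ (a voiced consonant), it takes -de, giving *tawujde*.

popeibi, tawujde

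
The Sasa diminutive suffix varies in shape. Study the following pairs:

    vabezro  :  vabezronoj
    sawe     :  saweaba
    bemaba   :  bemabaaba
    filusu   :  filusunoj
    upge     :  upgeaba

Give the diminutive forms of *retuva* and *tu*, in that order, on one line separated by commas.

retuvaaba, tunoj

The suffix is conditioned by the last vowel: -noj when the last vowel of the stem is a rounded vowel (*vabezro*, *filusu*); -aba when the last vowel of the stem is an unrounded vowel (*sawe*, *bemaba*, *upge*).
*retuva* — last vowel /a/ (an unrounded vowel) → -aba → *retuvaaba*.
*tu*: last vowel = /u/, a rounded vowel → -noj → *tunoj*.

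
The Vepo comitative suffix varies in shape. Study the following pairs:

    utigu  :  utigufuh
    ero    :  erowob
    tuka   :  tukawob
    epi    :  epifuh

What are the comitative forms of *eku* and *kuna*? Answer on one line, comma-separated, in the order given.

ekufuh, kunawob

Looking at the last vowel of each stem: -fuh when the last vowel of the stem is a high vowel (*utigu*, *epi*); -wob when the last vowel of the stem is a non-high vowel (*ero*, *tuka*).
*eku* — last vowel /u/ (a high vowel) → -fuh → *ekufuh*.
*kuna*: last vowel = /a/, a non-high vowel → -wob → *kunawob*.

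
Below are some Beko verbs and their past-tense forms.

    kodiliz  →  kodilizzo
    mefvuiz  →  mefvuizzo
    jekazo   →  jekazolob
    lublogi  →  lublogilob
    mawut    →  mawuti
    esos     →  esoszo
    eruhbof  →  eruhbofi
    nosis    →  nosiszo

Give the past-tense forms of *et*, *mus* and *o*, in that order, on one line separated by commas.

Looking at the final sound of each stem: -zo when the stem ends in a sibilant (*kodiliz*, *mefvuiz*, *esos*, *nosis*); -i when the stem ends in a non-sibilant consonant (*mawut*, *eruhbof*); -lob when the stem ends in a vowel (*jekazo*, *lublogi*).
The final sound of *et* is /t/, which is a non-sibilant consonant, so the suffix is -i, giving *eti*.
The final sound of *mus* is /s/, which is a sibilant, so the suffix is -zo, giving *muszo*.
*o* — final sound /o/ (a vowel) → -lob → *olob*.

eti, muszo, olob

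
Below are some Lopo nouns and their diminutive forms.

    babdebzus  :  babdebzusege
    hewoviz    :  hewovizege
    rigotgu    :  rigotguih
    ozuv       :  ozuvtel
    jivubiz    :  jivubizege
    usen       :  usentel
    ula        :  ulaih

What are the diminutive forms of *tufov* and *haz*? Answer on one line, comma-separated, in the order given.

tufovtel, hazege

The pattern is sibilance of the final sound: -ege when the stem ends in a sibilant (*babdebzus*, *hewoviz*, *jivubiz*); -tel when the stem ends in a non-sibilant consonant (*ozuv*, *usen*); -ih when the stem ends in a vowel (*rigotgu*, *ula*).
*tufov*: final sound = /v/, a non-sibilant consonant → -tel → *tufovtel*.
The final sound of *haz* is /z/, which is a sibilant, so the suffix is -ege, giving *hazege*.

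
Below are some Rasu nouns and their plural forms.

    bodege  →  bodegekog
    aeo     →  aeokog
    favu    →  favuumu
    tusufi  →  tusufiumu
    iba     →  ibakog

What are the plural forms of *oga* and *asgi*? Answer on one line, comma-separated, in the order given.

ogakog, asgiumu

The pattern is height harmony: -umu when the last vowel of the stem is a high vowel (*favu*, *tusufi*); -kog when the last vowel of the stem is a non-high vowel (*bodege*, *aeo*, *iba*).
*oga* — last vowel /a/ (a non-high vowel) → -kog → *ogakog*.
*asgi* — last vowel /i/ (a high vowel) → -umu → *asgiumu*.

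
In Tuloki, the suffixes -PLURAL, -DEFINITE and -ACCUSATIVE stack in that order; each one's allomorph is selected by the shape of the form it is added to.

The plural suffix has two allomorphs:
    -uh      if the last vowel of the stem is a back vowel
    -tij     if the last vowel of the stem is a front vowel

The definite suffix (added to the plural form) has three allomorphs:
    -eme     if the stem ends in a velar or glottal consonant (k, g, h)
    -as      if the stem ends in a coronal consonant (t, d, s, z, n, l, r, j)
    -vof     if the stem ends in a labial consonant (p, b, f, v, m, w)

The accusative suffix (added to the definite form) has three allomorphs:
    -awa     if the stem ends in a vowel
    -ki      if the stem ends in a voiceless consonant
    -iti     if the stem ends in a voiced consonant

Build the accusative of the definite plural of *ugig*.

*ugig* — last vowel /i/ (a front vowel) → -tij → *ugigtij*.
The plural form *ugigtij*: final consonant = /j/, coronal → -as → *ugigtijas*.
Since the final sound of the definite form *ugigtijas* is /s/ (a voiceless consonant), it takes -ki, giving *ugigtijaski*.

ugigtijaski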